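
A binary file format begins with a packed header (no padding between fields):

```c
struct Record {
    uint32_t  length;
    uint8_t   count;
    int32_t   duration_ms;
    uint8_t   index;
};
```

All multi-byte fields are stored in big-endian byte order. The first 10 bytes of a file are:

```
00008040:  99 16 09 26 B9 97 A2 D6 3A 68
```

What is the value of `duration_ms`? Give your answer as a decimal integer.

`duration_ms` follows `length` (4 B), `count` (1 B), so it starts at offset 4 + 1 = 5 and occupies 4 bytes.
Bytes at offsets 5..8: 97 A2 D6 3A.
Big-endian stores the most-significant byte at the lowest address.
The bytes are already most-significant first: 0x97A2D63A.
Top bit is set, so as a signed 32-bit value this is 0x97A2D63A − 2^32 = -1750936006.

-1750936006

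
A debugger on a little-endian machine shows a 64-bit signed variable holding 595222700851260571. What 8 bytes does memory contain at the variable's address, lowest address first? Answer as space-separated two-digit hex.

595222700851260571 in hexadecimal, padded to 64 bits, is 0x0842A7E48E7CEC9B.
Split into bytes (most-significant first): 08 42 A7 E4 8E 7C EC 9B.
In little-endian order the low byte comes first in memory.
So at ascending addresses the bytes are 9B EC 7C 8E E4 A7 42 08.

9B EC 7C 8E E4 A7 42 08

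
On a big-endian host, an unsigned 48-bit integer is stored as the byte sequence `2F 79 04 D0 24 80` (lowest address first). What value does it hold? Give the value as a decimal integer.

52196818297984

Big-endian stores the most-significant byte at the lowest address.
The bytes are already most-significant first: 0x2F7904D02480.
0x2F7904D02480 = 52196818297984.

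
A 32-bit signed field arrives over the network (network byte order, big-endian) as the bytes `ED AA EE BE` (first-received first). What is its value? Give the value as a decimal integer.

In big-endian order the high byte comes first in memory.
The bytes are already most-significant first: 0xEDAAEEBE.
Top bit is set, so as a signed 32-bit value this is 0xEDAAEEBE − 2^32 = -307564866.

-307564866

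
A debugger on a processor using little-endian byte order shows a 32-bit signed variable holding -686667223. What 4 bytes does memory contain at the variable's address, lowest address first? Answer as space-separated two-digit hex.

29 4A 12 D7

Two's complement of -686667223 in 32 bits: 686667223 = 0x28EDB5D7; invert → 0xD7124A28; add 1 → 0xD7124A29.
Split into bytes (most-significant first): D7 12 4A 29.
Little-endian stores the least-significant byte at the lowest address.
So at ascending addresses the bytes are 29 4A 12 D7.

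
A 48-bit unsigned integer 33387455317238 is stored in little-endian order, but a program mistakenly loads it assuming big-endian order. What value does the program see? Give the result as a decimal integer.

270498829131038

33387455317238 in 48-bit hexadecimal is 0x1E5D9F6A04F6.
Stored little-endian, the bytes at ascending addresses are F6 04 6A 9F 5D 1E.
Read back as big-endian, the last byte is least significant, giving 0xF6046A9F5D1E.
0xF6046A9F5D1E = 270498829131038.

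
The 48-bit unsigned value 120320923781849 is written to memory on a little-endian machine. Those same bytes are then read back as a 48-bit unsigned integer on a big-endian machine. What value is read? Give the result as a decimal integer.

239465555914349

120320923781849 in 48-bit hexadecimal is 0x6D6E65EBCAD9.
Stored little-endian, the bytes at ascending addresses are D9 CA EB 65 6E 6D.
Read back as big-endian, the last byte is least significant, giving 0xD9CAEB656E6D.
0xD9CAEB656E6D = 239465555914349.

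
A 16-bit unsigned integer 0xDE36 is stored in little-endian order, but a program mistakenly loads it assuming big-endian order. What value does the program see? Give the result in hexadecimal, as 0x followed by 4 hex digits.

0x36DE

Stored little-endian, the bytes at ascending addresses are 36 DE.
Read back as big-endian, the last byte is least significant, giving 0x36DE.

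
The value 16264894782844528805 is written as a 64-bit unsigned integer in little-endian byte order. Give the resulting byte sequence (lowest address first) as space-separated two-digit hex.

A5 68 8D 40 A1 83 B8 E1

16264894782844528805 in hexadecimal, padded to 64 bits, is 0xE1B883A1408D68A5.
Split into bytes (most-significant first): E1 B8 83 A1 40 8D 68 A5.
Little-endian stores the least-significant byte at the lowest address.
So at ascending addresses the bytes are A5 68 8D 40 A1 83 B8 E1.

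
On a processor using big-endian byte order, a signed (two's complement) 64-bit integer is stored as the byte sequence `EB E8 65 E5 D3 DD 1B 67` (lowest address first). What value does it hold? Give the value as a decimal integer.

In big-endian order the high byte comes first in memory.
The bytes are already most-significant first: 0xEBE865E5D3DD1B67.
Top bit is set, so as a signed 64-bit value this is 0xEBE865E5D3DD1B67 − 2^64 = -1447795242423215257.

-1447795242423215257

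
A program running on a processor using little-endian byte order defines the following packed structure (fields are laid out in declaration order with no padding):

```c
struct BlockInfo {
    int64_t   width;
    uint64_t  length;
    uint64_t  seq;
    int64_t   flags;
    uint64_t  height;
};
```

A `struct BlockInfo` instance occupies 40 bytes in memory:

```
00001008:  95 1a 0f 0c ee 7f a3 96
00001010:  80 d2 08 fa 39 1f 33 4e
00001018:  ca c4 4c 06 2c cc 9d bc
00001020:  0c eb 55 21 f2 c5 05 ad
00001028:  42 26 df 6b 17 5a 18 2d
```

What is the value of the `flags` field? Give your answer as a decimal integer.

-5979155286532429044

`flags` follows `width` (8 B), `length` (8 B), `seq` (8 B), so it starts at offset 8 + 8 + 8 = 24 and occupies 8 bytes.
Bytes at offsets 24..31: 0C EB 55 21 F2 C5 05 AD.
Little-endian: lowest address holds the least-significant byte.
Reassemble most-significant byte first: AD 05 C5 F2 21 55 EB 0C → 0xAD05C5F22155EB0C.
Top bit is set, so as a signed 64-bit value this is 0xAD05C5F22155EB0C − 2^64 = -5979155286532429044.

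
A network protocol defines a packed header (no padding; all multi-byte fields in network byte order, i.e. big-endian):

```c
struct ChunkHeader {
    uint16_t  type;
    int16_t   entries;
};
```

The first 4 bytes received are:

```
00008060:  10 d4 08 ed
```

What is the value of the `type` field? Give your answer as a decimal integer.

4308

`type` is the first field, at byte offset 0, occupying 2 bytes.
Bytes at offsets 0..1: 10 D4.
Big-endian stores the most-significant byte at the lowest address.
The bytes are already most-significant first: 0x10D4.
0x10D4 = 4308.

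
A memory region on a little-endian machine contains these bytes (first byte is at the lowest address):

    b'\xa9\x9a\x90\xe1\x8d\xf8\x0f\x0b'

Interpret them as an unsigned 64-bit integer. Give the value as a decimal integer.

Little-endian stores the least-significant byte at the lowest address.
Reassemble most-significant byte first: 0B 0F F8 8D E1 90 9A A9 → 0x0B0FF88DE1909AA9.
0x0B0FF88DE1909AA9 = 797128947326294697.

797128947326294697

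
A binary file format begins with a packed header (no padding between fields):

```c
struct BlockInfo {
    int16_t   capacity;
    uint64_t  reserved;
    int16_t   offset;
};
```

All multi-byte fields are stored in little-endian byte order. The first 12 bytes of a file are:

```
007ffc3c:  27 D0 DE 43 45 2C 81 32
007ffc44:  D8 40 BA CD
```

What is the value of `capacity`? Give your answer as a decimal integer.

`capacity` is the first field, at byte offset 0, occupying 2 bytes.
Bytes at offsets 0..1: 27 D0.
Little-endian: lowest address holds the least-significant byte.
Reassemble most-significant byte first: D0 27 → 0xD027.
Top bit is set, so as a signed 16-bit value this is 0xD027 − 2^16 = -12249.

-12249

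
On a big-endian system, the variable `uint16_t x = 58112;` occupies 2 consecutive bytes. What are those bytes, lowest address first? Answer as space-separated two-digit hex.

58112 in hexadecimal, padded to 16 bits, is 0xE300.
Split into bytes (most-significant first): E3 00.
Big-endian: lowest address holds the most-significant byte.
So the memory order matches the most-significant-first order: E3 00.

E3 00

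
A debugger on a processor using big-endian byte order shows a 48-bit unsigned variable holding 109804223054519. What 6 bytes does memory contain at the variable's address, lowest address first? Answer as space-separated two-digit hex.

109804223054519 in hexadecimal, padded to 48 bits, is 0x63DDC9B5C2B7.
Split into bytes (most-significant first): 63 DD C9 B5 C2 B7.
Big-endian: lowest address holds the most-significant byte.
So the memory order matches the most-significant-first order: 63 DD C9 B5 C2 B7.

63 DD C9 B5 C2 B7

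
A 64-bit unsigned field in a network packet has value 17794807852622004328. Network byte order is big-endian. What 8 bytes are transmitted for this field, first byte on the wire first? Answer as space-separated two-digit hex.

F6 F3 DB 76 05 DD C0 68

17794807852622004328 in hexadecimal, padded to 64 bits, is 0xF6F3DB7605DDC068.
Split into bytes (most-significant first): F6 F3 DB 76 05 DD C0 68.
In big-endian order the high byte comes first in memory.
So the memory order matches the most-significant-first order: F6 F3 DB 76 05 DD C0 68.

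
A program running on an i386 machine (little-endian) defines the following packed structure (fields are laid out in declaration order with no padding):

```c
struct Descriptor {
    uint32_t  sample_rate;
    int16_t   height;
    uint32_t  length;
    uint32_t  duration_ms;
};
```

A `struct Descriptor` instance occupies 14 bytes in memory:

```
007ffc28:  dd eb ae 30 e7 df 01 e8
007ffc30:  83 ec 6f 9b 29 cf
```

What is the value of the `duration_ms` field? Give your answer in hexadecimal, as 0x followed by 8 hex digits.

0xCF299B6F

`duration_ms` follows `sample_rate` (4 B), `height` (2 B), `length` (4 B), so it starts at offset 4 + 2 + 4 = 10 and occupies 4 bytes.
Bytes at offsets 10..13: 6F 9B 29 CF.
Little-endian: lowest address holds the least-significant byte.
Reassemble most-significant byte first: CF 29 9B 6F → 0xCF299B6F.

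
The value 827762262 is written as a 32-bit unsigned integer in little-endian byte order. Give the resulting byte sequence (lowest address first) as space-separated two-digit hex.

827762262 in hexadecimal, padded to 32 bits, is 0x3156A656.
Split into bytes (most-significant first): 31 56 A6 56.
In little-endian order the low byte comes first in memory.
So at ascending addresses the bytes are 56 A6 56 31.

56 A6 56 31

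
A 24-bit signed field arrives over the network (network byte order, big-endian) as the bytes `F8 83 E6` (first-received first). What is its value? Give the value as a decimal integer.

Big-endian stores the most-significant byte at the lowest address.
The bytes are already most-significant first: 0xF883E6.
Top bit is set, so as a signed 24-bit value this is 0xF883E6 − 2^24 = -490522.

-490522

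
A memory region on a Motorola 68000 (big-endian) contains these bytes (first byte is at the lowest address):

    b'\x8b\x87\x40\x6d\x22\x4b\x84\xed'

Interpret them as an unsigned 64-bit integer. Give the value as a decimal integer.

Big-endian: lowest address holds the most-significant byte.
The bytes are already most-significant first: 0x8B87406D224B84ED.
0x8B87406D224B84ED = 10054075530598909165.

10054075530598909165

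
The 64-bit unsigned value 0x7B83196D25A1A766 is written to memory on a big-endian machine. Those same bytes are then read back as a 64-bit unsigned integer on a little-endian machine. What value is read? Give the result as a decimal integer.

7397058095095579515

Stored big-endian, the bytes at ascending addresses are 7B 83 19 6D 25 A1 A7 66.
Read back as little-endian, the first byte is least significant, giving 0x66A7A1256D19837B.
0x66A7A1256D19837B = 7397058095095579515.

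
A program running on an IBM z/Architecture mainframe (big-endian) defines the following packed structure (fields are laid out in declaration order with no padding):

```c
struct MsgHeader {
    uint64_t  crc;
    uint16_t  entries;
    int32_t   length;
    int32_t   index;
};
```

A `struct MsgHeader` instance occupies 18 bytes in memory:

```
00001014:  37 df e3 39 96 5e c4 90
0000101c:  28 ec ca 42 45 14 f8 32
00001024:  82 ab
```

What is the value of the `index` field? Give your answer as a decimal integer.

`index` follows `crc` (8 B), `entries` (2 B), `length` (4 B), so it starts at offset 8 + 2 + 4 = 14 and occupies 4 bytes.
Bytes at offsets 14..17: F8 32 82 AB.
In big-endian order the high byte comes first in memory.
The bytes are already most-significant first: 0xF83282AB.
Top bit is set, so as a signed 32-bit value this is 0xF83282AB − 2^32 = -130907477.

-130907477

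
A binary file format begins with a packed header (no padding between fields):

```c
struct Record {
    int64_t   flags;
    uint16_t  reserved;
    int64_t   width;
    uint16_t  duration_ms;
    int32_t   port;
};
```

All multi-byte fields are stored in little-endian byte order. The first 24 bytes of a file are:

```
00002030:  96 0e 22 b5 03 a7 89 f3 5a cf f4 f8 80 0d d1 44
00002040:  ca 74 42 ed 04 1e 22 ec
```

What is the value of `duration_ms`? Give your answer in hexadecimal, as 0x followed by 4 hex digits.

`duration_ms` follows `flags` (8 B), `reserved` (2 B), `width` (8 B), so it starts at offset 8 + 2 + 8 = 18 and occupies 2 bytes.
Bytes at offsets 18..19: 42 ED.
In little-endian order the low byte comes first in memory.
Reassemble most-significant byte first: ED 42 → 0xED42.

0xED42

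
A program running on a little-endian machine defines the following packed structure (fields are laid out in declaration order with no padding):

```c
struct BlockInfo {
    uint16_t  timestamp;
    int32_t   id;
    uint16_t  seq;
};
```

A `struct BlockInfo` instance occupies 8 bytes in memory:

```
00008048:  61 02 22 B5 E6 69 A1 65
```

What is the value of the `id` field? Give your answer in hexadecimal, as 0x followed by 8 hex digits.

0x69E6B522

`id` follows `timestamp` (2 bytes), so it starts at byte offset 2 and occupies 4 bytes.
Bytes at offsets 2..5: 22 B5 E6 69.
In little-endian order the low byte comes first in memory.
Reassemble most-significant byte first: 69 E6 B5 22 → 0x69E6B522.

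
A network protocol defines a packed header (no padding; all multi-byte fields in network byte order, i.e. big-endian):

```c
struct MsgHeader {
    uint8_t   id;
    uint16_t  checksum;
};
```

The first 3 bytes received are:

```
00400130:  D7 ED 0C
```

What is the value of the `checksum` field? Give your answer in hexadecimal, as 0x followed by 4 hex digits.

`checksum` follows `id` (1 byte), so it starts at byte offset 1 and occupies 2 bytes.
Bytes at offsets 1..2: ED 0C.
Big-endian stores the most-significant byte at the lowest address.
The bytes are already most-significant first: 0xED0C.

0xED0C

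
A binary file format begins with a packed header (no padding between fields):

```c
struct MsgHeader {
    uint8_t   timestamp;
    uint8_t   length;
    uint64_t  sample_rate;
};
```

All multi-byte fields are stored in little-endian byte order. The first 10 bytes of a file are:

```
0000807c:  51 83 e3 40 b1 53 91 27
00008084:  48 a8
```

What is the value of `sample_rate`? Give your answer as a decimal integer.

`sample_rate` follows `timestamp` (1 B), `length` (1 B), so it starts at offset 1 + 1 = 2 and occupies 8 bytes.
Bytes at offsets 2..9: E3 40 B1 53 91 27 48 A8.
In little-endian order the low byte comes first in memory.
Reassemble most-significant byte first: A8 48 27 91 53 B1 40 E3 → 0xA848279153B140E3.
0xA848279153B140E3 = 12125985501822927075.

12125985501822927075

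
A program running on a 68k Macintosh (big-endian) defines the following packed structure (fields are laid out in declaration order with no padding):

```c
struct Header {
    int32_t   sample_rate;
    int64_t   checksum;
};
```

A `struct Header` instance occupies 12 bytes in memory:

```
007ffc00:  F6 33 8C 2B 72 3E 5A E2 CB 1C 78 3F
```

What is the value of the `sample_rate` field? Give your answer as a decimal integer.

`sample_rate` is the first field, at byte offset 0, occupying 4 bytes.
Bytes at offsets 0..3: F6 33 8C 2B.
In big-endian order the high byte comes first in memory.
The bytes are already most-significant first: 0xF6338C2B.
Top bit is set, so as a signed 32-bit value this is 0xF6338C2B − 2^32 = -164393941.

-164393941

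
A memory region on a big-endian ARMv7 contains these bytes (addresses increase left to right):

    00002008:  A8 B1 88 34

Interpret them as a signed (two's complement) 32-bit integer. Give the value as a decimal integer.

-1464760268

Big-endian: lowest address holds the most-significant byte.
The bytes are already most-significant first: 0xA8B18834.
Top bit is set, so as a signed 32-bit value this is 0xA8B18834 − 2^32 = -1464760268.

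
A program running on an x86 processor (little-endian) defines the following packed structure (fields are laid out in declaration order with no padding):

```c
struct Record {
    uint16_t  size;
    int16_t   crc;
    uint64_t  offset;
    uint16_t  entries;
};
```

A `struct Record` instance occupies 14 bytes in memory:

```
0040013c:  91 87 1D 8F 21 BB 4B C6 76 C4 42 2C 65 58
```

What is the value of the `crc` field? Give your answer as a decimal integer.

-28899

`crc` follows `size` (2 bytes), so it starts at byte offset 2 and occupies 2 bytes.
Bytes at offsets 2..3: 1D 8F.
In little-endian order the low byte comes first in memory.
Reassemble most-significant byte first: 8F 1D → 0x8F1D.
Top bit is set, so as a signed 16-bit value this is 0x8F1D − 2^16 = -28899.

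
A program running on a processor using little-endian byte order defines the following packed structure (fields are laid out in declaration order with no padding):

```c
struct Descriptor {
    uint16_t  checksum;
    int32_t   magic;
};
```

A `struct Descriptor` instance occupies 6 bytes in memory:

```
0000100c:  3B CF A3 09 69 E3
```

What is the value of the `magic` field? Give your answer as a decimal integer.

`magic` follows `checksum` (2 bytes), so it starts at byte offset 2 and occupies 4 bytes.
Bytes at offsets 2..5: A3 09 69 E3.
Little-endian: lowest address holds the least-significant byte.
Reassemble most-significant byte first: E3 69 09 A3 → 0xE36909A3.
Top bit is set, so as a signed 32-bit value this is 0xE36909A3 − 2^32 = -479655517.

-479655517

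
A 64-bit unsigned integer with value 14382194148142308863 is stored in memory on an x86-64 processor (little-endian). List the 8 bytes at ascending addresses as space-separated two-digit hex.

FF 5D B9 AA 60 D1 97 C7

14382194148142308863 in hexadecimal, padded to 64 bits, is 0xC797D160AAB95DFF.
Split into bytes (most-significant first): C7 97 D1 60 AA B9 5D FF.
Little-endian: lowest address holds the least-significant byte.
So at ascending addresses the bytes are FF 5D B9 AA 60 D1 97 C7.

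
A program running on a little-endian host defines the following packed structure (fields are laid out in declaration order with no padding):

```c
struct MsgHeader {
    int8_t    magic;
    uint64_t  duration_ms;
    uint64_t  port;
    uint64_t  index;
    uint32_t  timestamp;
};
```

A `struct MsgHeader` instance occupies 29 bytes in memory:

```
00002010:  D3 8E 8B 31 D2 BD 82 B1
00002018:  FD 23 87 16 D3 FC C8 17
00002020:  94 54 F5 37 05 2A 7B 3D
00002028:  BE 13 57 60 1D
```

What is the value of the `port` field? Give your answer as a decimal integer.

`port` follows `magic` (1 B), `duration_ms` (8 B), so it starts at offset 1 + 8 = 9 and occupies 8 bytes.
Bytes at offsets 9..16: 23 87 16 D3 FC C8 17 94.
Little-endian: lowest address holds the least-significant byte.
Reassemble most-significant byte first: 94 17 C8 FC D3 16 87 23 → 0x9417C8FCD3168723.
0x9417C8FCD3168723 = 10671218830276462371.

10671218830276462371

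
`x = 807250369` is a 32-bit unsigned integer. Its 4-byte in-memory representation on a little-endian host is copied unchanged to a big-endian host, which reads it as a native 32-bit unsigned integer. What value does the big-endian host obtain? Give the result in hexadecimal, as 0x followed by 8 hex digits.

0xC1A91D30

807250369 in 32-bit hexadecimal is 0x301DA9C1.
Stored little-endian, the bytes at ascending addresses are C1 A9 1D 30.
Read back as big-endian, the last byte is least significant, giving 0xC1A91D30.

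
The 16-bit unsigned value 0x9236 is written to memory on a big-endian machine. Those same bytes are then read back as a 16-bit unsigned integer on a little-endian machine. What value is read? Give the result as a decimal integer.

13970

Stored big-endian, the bytes at ascending addresses are 92 36.
Read back as little-endian, the first byte is least significant, giving 0x3692.
0x3692 = 13970.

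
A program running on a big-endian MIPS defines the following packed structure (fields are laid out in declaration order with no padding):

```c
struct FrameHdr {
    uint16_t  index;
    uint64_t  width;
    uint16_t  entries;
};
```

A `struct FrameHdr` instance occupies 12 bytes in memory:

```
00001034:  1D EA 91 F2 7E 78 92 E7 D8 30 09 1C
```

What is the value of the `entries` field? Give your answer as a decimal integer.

2332

`entries` follows `index` (2 B), `width` (8 B), so it starts at offset 2 + 8 = 10 and occupies 2 bytes.
Bytes at offsets 10..11: 09 1C.
Big-endian: lowest address holds the most-significant byte.
The bytes are already most-significant first: 0x091C.
0x091C = 2332.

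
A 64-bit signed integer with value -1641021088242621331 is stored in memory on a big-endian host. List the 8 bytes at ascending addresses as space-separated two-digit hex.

Two's complement of -1641021088242621331 in 64 bits: 1641021088242621331 = 0x16C613FC39A05B93; invert → 0xE939EC03C65FA46C; add 1 → 0xE939EC03C65FA46D.
Split into bytes (most-significant first): E9 39 EC 03 C6 5F A4 6D.
Big-endian: lowest address holds the most-significant byte.
So the memory order matches the most-significant-first order: E9 39 EC 03 C6 5F A4 6D.

E9 39 EC 03 C6 5F A4 6D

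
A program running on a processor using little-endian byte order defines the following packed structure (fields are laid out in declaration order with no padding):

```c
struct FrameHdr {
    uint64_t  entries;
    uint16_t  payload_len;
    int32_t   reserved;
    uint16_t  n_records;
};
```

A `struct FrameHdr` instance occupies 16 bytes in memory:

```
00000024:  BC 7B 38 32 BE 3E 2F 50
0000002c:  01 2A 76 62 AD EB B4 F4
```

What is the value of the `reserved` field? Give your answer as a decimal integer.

`reserved` follows `entries` (8 B), `payload_len` (2 B), so it starts at offset 8 + 2 = 10 and occupies 4 bytes.
Bytes at offsets 10..13: 76 62 AD EB.
Little-endian stores the least-significant byte at the lowest address.
Reassemble most-significant byte first: EB AD 62 76 → 0xEBAD6276.
Top bit is set, so as a signed 32-bit value this is 0xEBAD6276 − 2^32 = -340958602.

-340958602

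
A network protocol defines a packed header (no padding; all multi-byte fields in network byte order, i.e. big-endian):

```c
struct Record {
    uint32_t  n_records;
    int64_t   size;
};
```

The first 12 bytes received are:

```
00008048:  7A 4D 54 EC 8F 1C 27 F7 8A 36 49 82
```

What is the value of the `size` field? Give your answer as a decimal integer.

-8134582882808739454

`size` follows `n_records` (4 bytes), so it starts at byte offset 4 and occupies 8 bytes.
Bytes at offsets 4..11: 8F 1C 27 F7 8A 36 49 82.
In big-endian order the high byte comes first in memory.
The bytes are already most-significant first: 0x8F1C27F78A364982.
Top bit is set, so as a signed 64-bit value this is 0x8F1C27F78A364982 − 2^64 = -8134582882808739454.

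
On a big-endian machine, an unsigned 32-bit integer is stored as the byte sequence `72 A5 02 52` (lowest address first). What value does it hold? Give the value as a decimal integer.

1923416658

Big-endian stores the most-significant byte at the lowest address.
The bytes are already most-significant first: 0x72A50252.
0x72A50252 = 1923416658.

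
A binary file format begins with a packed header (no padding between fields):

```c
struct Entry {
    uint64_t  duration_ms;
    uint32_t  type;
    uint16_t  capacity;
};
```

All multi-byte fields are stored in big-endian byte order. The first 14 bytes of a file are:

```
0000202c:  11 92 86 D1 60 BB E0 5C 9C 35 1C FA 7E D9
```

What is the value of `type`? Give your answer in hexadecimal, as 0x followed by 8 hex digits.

0x9C351CFA

`type` follows `duration_ms` (8 bytes), so it starts at byte offset 8 and occupies 4 bytes.
Bytes at offsets 8..11: 9C 35 1C FA.
In big-endian order the high byte comes first in memory.
The bytes are already most-significant first: 0x9C351CFA.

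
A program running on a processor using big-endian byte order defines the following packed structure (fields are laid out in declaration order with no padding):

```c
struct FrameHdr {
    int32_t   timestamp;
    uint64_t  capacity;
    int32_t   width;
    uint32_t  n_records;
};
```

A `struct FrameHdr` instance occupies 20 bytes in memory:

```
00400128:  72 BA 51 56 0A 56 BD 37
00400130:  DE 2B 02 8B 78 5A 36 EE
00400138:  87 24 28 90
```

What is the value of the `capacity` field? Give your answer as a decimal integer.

744990836024607371

`capacity` follows `timestamp` (4 bytes), so it starts at byte offset 4 and occupies 8 bytes.
Bytes at offsets 4..11: 0A 56 BD 37 DE 2B 02 8B.
In big-endian order the high byte comes first in memory.
The bytes are already most-significant first: 0x0A56BD37DE2B028B.
0x0A56BD37DE2B028B = 744990836024607371.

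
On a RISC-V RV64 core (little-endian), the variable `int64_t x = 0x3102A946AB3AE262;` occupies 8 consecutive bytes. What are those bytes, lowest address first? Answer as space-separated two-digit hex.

Split into bytes (most-significant first): 31 02 A9 46 AB 3A E2 62.
Little-endian: lowest address holds the least-significant byte.
So at ascending addresses the bytes are 62 E2 3A AB 46 A9 02 31.

62 E2 3A AB 46 A9 02 31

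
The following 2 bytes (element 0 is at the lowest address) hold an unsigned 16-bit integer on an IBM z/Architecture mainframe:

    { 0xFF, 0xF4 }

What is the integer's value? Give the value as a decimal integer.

In big-endian order the high byte comes first in memory.
The bytes are already most-significant first: 0xFFF4.
0xFFF4 = 65524.

65524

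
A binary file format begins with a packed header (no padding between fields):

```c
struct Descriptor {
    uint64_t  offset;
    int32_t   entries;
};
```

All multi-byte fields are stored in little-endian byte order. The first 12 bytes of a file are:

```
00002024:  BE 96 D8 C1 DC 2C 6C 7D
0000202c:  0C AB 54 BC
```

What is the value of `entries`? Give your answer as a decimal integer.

`entries` follows `offset` (8 bytes), so it starts at byte offset 8 and occupies 4 bytes.
Bytes at offsets 8..11: 0C AB 54 BC.
In little-endian order the low byte comes first in memory.
Reassemble most-significant byte first: BC 54 AB 0C → 0xBC54AB0C.
Top bit is set, so as a signed 32-bit value this is 0xBC54AB0C − 2^32 = -1135301876.

-1135301876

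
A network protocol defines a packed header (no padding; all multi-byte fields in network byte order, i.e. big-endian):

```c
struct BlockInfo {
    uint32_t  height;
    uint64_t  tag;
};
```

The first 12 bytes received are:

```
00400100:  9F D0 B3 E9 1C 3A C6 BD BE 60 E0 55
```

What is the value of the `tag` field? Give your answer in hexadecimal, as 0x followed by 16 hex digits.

0x1C3AC6BDBE60E055

`tag` follows `height` (4 bytes), so it starts at byte offset 4 and occupies 8 bytes.
Bytes at offsets 4..11: 1C 3A C6 BD BE 60 E0 55.
Big-endian: lowest address holds the most-significant byte.
The bytes are already most-significant first: 0x1C3AC6BDBE60E055.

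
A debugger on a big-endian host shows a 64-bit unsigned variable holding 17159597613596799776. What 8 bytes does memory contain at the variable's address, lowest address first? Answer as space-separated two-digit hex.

17159597613596799776 in hexadecimal, padded to 64 bits, is 0xEE23231D3713F320.
Split into bytes (most-significant first): EE 23 23 1D 37 13 F3 20.
Big-endian: lowest address holds the most-significant byte.
So the memory order matches the most-significant-first order: EE 23 23 1D 37 13 F3 20.

EE 23 23 1D 37 13 F3 20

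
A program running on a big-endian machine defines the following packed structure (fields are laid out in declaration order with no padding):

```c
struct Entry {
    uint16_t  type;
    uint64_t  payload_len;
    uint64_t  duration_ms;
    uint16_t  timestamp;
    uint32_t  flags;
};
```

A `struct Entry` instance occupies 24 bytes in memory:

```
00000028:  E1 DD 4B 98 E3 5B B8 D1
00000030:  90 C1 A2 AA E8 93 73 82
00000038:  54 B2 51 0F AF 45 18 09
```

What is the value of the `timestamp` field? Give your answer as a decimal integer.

`timestamp` follows `type` (2 B), `payload_len` (8 B), `duration_ms` (8 B), so it starts at offset 2 + 8 + 8 = 18 and occupies 2 bytes.
Bytes at offsets 18..19: 51 0F.
In big-endian order the high byte comes first in memory.
The bytes are already most-significant first: 0x510F.
0x510F = 20751.

20751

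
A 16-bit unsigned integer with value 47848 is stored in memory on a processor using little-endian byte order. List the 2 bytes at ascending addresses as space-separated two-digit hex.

E8 BA

47848 in hexadecimal, padded to 16 bits, is 0xBAE8.
Split into bytes (most-significant first): BA E8.
Little-endian stores the least-significant byte at the lowest address.
So at ascending addresses the bytes are E8 BA.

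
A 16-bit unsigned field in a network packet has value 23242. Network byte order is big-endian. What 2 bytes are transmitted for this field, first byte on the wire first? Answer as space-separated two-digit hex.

5A CA

23242 in hexadecimal, padded to 16 bits, is 0x5ACA.
Split into bytes (most-significant first): 5A CA.
Big-endian: lowest address holds the most-significant byte.
So the memory order matches the most-significant-first order: 5A CA.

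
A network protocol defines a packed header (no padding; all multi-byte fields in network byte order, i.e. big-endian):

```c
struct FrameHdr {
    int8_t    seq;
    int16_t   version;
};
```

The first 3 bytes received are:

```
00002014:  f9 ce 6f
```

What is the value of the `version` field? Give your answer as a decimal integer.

`version` follows `seq` (1 byte), so it starts at byte offset 1 and occupies 2 bytes.
Bytes at offsets 1..2: CE 6F.
Big-endian: lowest address holds the most-significant byte.
The bytes are already most-significant first: 0xCE6F.
Top bit is set, so as a signed 16-bit value this is 0xCE6F − 2^16 = -12689.

-12689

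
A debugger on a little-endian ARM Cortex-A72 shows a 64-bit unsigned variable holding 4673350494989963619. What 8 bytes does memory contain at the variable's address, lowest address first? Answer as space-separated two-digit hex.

63 D1 C5 C4 83 13 DB 40

4673350494989963619 in hexadecimal, padded to 64 bits, is 0x40DB1383C4C5D163.
Split into bytes (most-significant first): 40 DB 13 83 C4 C5 D1 63.
Little-endian stores the least-significant byte at the lowest address.
So at ascending addresses the bytes are 63 D1 C5 C4 83 13 DB 40.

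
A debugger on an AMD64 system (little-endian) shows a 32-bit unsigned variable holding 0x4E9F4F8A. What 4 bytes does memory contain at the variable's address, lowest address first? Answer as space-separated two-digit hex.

8A 4F 9F 4E

Split into bytes (most-significant first): 4E 9F 4F 8A.
Little-endian: lowest address holds the least-significant byte.
So at ascending addresses the bytes are 8A 4F 9F 4E.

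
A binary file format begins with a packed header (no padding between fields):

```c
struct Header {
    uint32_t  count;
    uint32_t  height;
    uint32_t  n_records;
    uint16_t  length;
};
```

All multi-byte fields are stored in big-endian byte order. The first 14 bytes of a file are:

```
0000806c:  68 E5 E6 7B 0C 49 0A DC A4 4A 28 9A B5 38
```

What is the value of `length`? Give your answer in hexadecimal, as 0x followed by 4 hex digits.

`length` follows `count` (4 B), `height` (4 B), `n_records` (4 B), so it starts at offset 4 + 4 + 4 = 12 and occupies 2 bytes.
Bytes at offsets 12..13: B5 38.
Big-endian: lowest address holds the most-significant byte.
The bytes are already most-significant first: 0xB538.

0xB538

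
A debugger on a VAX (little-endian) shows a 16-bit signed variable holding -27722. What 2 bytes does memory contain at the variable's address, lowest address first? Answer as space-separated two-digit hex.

Two's complement of -27722 in 16 bits: 27722 = 0x6C4A; invert → 0x93B5; add 1 → 0x93B6.
Split into bytes (most-significant first): 93 B6.
Little-endian: lowest address holds the least-significant byte.
So at ascending addresses the bytes are B6 93.

B6 93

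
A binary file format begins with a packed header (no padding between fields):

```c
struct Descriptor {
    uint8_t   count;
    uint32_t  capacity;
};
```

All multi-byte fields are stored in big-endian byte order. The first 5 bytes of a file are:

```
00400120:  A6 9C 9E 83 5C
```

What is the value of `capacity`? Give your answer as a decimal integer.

`capacity` follows `count` (1 byte), so it starts at byte offset 1 and occupies 4 bytes.
Bytes at offsets 1..4: 9C 9E 83 5C.
Big-endian stores the most-significant byte at the lowest address.
The bytes are already most-significant first: 0x9C9E835C.
0x9C9E835C = 2627634012.

2627634012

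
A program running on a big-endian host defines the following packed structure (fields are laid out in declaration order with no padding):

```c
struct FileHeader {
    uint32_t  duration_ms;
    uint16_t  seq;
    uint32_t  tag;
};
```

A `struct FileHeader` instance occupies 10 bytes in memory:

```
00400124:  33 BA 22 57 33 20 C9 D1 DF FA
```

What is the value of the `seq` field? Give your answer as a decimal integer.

`seq` follows `duration_ms` (4 bytes), so it starts at byte offset 4 and occupies 2 bytes.
Bytes at offsets 4..5: 33 20.
Big-endian stores the most-significant byte at the lowest address.
The bytes are already most-significant first: 0x3320.
0x3320 = 13088.

13088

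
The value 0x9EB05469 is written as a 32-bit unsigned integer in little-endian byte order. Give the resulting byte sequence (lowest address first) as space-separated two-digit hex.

Split into bytes (most-significant first): 9E B0 54 69.
Little-endian stores the least-significant byte at the lowest address.
So at ascending addresses the bytes are 69 54 B0 9E.

69 54 B0 9E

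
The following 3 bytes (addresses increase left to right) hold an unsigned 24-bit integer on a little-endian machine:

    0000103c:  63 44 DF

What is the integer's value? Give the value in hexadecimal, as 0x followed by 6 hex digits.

0xDF4463

In little-endian order the low byte comes first in memory.
Reassemble most-significant byte first: DF 44 63 → 0xDF4463.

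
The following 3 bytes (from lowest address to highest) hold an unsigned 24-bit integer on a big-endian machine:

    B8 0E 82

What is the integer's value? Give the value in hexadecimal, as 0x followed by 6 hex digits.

In big-endian order the high byte comes first in memory.
The bytes are already most-significant first: 0xB80E82.

0xB80E82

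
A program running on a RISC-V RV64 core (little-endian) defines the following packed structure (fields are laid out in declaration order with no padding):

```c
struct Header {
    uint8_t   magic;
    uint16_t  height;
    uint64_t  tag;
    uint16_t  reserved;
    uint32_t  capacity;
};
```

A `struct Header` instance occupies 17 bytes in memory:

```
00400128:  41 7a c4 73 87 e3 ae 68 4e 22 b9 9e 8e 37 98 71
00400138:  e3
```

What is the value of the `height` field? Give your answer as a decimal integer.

50298

`height` follows `magic` (1 byte), so it starts at byte offset 1 and occupies 2 bytes.
Bytes at offsets 1..2: 7A C4.
Little-endian stores the least-significant byte at the lowest address.
Reassemble most-significant byte first: C4 7A → 0xC47A.
0xC47A = 50298.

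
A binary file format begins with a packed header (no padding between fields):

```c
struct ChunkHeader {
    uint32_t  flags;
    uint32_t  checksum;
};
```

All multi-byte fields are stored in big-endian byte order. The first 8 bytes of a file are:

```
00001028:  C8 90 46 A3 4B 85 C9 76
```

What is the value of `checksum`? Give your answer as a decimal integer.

`checksum` follows `flags` (4 bytes), so it starts at byte offset 4 and occupies 4 bytes.
Bytes at offsets 4..7: 4B 85 C9 76.
Big-endian: lowest address holds the most-significant byte.
The bytes are already most-significant first: 0x4B85C976.
0x4B85C976 = 1267059062.

1267059062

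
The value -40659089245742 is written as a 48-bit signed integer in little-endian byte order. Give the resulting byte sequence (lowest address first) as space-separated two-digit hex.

Two's complement of -40659089245742 in 48 bits: 40659089245742 = 0x24FAAE92462E; invert → 0xDB05516DB9D1; add 1 → 0xDB05516DB9D2.
Split into bytes (most-significant first): DB 05 51 6D B9 D2.
In little-endian order the low byte comes first in memory.
So at ascending addresses the bytes are D2 B9 6D 51 05 DB.

D2 B9 6D 51 05 DB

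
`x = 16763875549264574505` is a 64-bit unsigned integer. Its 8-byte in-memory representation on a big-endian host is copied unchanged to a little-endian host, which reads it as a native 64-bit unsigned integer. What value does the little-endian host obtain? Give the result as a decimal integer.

2988355252874356200

16763875549264574505 in 64-bit hexadecimal is 0xE8A53FFE44C57829.
Stored big-endian, the bytes at ascending addresses are E8 A5 3F FE 44 C5 78 29.
Read back as little-endian, the first byte is least significant, giving 0x2978C544FE3FA5E8.
0x2978C544FE3FA5E8 = 2988355252874356200.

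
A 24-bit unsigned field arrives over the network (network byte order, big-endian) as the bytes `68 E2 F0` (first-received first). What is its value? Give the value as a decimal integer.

Big-endian: lowest address holds the most-significant byte.
The bytes are already most-significant first: 0x68E2F0.
0x68E2F0 = 6873840.

6873840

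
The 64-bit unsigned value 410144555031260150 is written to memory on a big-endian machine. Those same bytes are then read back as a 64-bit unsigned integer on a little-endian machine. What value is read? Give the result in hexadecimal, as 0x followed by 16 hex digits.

0xF6EB32BD4C20B105

410144555031260150 in 64-bit hexadecimal is 0x05B1204CBD32EBF6.
Stored big-endian, the bytes at ascending addresses are 05 B1 20 4C BD 32 EB F6.
Read back as little-endian, the first byte is least significant, giving 0xF6EB32BD4C20B105.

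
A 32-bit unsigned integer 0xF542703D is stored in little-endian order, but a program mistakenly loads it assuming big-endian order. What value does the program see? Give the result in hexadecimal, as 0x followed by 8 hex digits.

0x3D7042F5

Stored little-endian, the bytes at ascending addresses are 3D 70 42 F5.
Read back as big-endian, the last byte is least significant, giving 0x3D7042F5.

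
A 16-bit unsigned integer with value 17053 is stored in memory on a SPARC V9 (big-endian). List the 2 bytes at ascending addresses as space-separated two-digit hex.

42 9D

17053 in hexadecimal, padded to 16 bits, is 0x429D.
Split into bytes (most-significant first): 42 9D.
Big-endian: lowest address holds the most-significant byte.
So the memory order matches the most-significant-first order: 42 9D.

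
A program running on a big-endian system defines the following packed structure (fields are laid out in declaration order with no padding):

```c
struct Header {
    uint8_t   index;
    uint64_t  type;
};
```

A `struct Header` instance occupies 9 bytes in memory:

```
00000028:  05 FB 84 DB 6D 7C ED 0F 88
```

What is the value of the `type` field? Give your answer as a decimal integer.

18123852063739547528

`type` follows `index` (1 byte), so it starts at byte offset 1 and occupies 8 bytes.
Bytes at offsets 1..8: FB 84 DB 6D 7C ED 0F 88.
Big-endian: lowest address holds the most-significant byte.
The bytes are already most-significant first: 0xFB84DB6D7CED0F88.
0xFB84DB6D7CED0F88 = 18123852063739547528.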